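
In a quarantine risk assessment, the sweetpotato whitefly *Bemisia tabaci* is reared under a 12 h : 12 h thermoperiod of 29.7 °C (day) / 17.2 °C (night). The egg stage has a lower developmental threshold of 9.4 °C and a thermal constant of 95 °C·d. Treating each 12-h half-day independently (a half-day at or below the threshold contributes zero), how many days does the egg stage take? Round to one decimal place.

Day half: max(0, 29.7 − 9.4) × 0.5 = 20.3 × 0.5 = 10.15 DD.
Night half: max(0, 17.2 − 9.4) × 0.5 = 7.8 × 0.5 = 3.90 DD.
Per 24 h: 14.05 DD/day.
Duration = 95 / 14.05 = 6.762 ≈ 6.8 days.

6.8 days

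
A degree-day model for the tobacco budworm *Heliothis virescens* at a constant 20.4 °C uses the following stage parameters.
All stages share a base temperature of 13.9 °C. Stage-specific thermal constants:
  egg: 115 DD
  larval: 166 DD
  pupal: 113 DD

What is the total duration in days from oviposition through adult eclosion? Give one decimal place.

Daily accumulation at 20.4 °C = 20.4 − 13.9 = 6.5 DD/day.
Total K = 115 + 166 + 113 = 394 DD.
Total duration = 394 / 6.5 = 60.615 ≈ 60.6 days.

60.6 days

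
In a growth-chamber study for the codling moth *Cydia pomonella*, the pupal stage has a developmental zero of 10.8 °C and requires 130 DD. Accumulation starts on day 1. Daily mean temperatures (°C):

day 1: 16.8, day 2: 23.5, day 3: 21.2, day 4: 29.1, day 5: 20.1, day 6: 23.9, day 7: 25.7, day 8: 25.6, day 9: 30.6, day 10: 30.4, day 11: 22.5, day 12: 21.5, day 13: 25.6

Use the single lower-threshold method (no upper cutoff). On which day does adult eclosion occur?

day 10

Daily DD above 10.8 °C: 6.0, 12.7, 10.4, 18.3, 9.3, 13.1, 14.9, 14.8, 19.8, 19.6, 11.7, 10.7, 14.8.
Cumulative: 6.0, 18.7, 29.1, 47.4, 56.7, 69.8, 84.7, 99.5, 119.3, 138.9, 150.6, 161.3, 176.1.
The total first reaches 130 DD on day 10.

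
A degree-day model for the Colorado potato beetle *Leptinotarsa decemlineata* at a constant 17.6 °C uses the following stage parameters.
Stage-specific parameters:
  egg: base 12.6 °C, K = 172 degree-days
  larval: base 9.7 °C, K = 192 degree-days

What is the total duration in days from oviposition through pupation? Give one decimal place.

58.7 days

egg: 172 / (17.6 − 12.6) = 172 / 5.0 = 34.400 d.
larval: 192 / (17.6 − 9.7) = 192 / 7.9 = 24.304 d.
Sum = 58.704 ≈ 58.7 days.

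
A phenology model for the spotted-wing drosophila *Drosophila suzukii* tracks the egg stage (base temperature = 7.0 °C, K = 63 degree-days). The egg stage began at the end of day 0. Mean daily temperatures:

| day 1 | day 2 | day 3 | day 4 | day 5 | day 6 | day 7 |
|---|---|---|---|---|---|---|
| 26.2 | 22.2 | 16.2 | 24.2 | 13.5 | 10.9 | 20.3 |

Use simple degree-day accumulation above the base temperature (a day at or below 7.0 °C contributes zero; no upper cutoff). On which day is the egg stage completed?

Daily DD above 7.0 °C: 19.2, 15.2, 9.2, 17.2, 6.5, 3.9, 13.3.
Cumulative: 19.2, 34.4, 43.6, 60.8, 67.3, 71.2, 84.5.
The total first reaches 63 DD on day 5.

day 5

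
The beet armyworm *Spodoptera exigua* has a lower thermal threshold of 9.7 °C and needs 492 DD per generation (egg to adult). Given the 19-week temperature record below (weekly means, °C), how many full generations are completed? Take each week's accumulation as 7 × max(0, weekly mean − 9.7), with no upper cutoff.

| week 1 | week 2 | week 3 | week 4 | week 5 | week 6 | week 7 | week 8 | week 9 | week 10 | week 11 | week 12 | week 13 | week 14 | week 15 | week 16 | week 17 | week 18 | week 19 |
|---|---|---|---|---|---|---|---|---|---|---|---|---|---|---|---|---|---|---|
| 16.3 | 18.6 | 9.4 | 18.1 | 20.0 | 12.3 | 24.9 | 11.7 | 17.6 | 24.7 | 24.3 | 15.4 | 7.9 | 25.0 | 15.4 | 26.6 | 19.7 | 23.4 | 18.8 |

Weekly DD (7 × max(0, T̄ − 9.7)): 46.2, 62.3, 0.0, 58.8, 72.1, 18.2, 106.4, 14.0, 55.3, 105.0, 102.2, 39.9, 0.0, 107.1, 39.9, 118.3, 70.0, 95.9, 63.7.
Season total = 1175.3 DD.
Complete generations = ⌊1175.3 / 492⌋ = 2.

2 generations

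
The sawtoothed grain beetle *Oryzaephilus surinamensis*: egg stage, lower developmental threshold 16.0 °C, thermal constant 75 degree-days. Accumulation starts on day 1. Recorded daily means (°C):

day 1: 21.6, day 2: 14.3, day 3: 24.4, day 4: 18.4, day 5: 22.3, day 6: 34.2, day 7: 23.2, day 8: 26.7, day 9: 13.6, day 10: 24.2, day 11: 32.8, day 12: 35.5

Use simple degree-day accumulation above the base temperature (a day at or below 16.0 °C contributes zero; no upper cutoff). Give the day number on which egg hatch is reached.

Daily DD above 16.0 °C: 5.6, 0.0, 8.4, 2.4, 6.3, 18.2, 7.2, 10.7, 0.0, 8.2, 16.8, 19.5.
Cumulative: 5.6, 5.6, 14.0, 16.4, 22.7, 40.9, 48.1, 58.8, 58.8, 67.0, 83.8, 103.3.
The total first reaches 75 DD on day 11.

day 11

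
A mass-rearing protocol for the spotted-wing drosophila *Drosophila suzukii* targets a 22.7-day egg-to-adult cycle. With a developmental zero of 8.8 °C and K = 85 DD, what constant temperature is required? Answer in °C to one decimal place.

12.5 °C

Required daily accumulation = 85 / 22.7 = 3.744 DD/day.
T = T_base + 3.744 = 8.8 + 3.744 = 12.544 ≈ 12.5 °C.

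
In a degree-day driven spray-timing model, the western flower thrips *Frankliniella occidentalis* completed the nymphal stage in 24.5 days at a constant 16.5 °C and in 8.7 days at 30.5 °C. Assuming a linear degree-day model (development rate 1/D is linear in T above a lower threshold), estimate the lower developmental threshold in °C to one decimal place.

8.8 °C

Linear rate model ⇒ the product D·(T − T_b) is constant across temperatures.
24.5·(16.5 − T_b) = 8.7·(30.5 − T_b)
T_b = (24.5·16.5 − 8.7·30.5) / (24.5 − 8.7) = 138.90 / 15.8 = 8.791 °C ≈ 8.8 °C.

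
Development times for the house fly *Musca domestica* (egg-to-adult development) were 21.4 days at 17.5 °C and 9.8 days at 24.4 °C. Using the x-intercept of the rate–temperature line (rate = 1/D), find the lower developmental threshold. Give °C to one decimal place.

11.7 °C

Under the model K = D·(T − T_b), so D₁·(T₁ − T_b) = D₂·(T₂ − T_b).
21.4·(17.5 − T_b) = 9.8·(24.4 − T_b)
T_b = (21.4·17.5 − 9.8·24.4) / (21.4 − 9.8) = 135.38 / 11.6 = 11.671 °C ≈ 11.7 °C.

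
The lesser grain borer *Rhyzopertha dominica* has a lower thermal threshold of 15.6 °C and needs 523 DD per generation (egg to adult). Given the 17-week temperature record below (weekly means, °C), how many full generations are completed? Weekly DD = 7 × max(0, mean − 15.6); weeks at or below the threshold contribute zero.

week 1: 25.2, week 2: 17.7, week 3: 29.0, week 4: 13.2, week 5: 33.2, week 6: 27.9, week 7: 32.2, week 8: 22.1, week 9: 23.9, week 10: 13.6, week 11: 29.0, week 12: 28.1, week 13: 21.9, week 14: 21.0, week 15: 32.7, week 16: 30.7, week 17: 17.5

2 generations

Weekly DD (7 × max(0, T̄ − 15.6)): 67.2, 14.7, 93.8, 0.0, 123.2, 86.1, 116.2, 45.5, 58.1, 0.0, 93.8, 87.5, 44.1, 37.8, 119.7, 105.7, 13.3.
Season total = 1106.7 DD.
Complete generations = ⌊1106.7 / 523⌋ = 2.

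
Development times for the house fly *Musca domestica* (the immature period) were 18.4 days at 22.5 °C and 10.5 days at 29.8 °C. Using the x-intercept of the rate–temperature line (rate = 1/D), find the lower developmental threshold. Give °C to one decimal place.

Equal thermal constants: D₁(T₁ − T_b) = D₂(T₂ − T_b).
18.4·(22.5 − T_b) = 10.5·(29.8 − T_b)
T_b = (18.4·22.5 − 10.5·29.8) / (18.4 − 10.5) = 101.10 / 7.9 = 12.797 °C ≈ 12.8 °C.

12.8 °C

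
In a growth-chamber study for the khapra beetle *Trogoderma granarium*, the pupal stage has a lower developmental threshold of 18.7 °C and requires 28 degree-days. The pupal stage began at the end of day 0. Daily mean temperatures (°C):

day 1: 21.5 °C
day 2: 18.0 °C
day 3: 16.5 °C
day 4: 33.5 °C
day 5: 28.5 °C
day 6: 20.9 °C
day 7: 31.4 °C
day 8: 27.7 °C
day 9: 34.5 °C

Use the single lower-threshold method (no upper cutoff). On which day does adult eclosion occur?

Daily DD above 18.7 °C: 2.8, 0.0, 0.0, 14.8, 9.8, 2.2, 12.7, 9.0, 15.8.
Cumulative: 2.8, 2.8, 2.8, 17.6, 27.4, 29.6, 42.3, 51.3, 67.1.
The total first reaches 28 DD on day 6.

day 6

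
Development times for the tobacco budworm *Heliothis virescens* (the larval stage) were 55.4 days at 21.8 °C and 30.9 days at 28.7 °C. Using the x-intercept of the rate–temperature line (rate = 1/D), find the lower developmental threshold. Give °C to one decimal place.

13.1 °C

Equal thermal constants: D₁(T₁ − T_b) = D₂(T₂ − T_b).
55.4·(21.8 − T_b) = 30.9·(28.7 − T_b)
T_b = (55.4·21.8 − 30.9·28.7) / (55.4 − 30.9) = 320.89 / 24.5 = 13.098 °C ≈ 13.1 °C.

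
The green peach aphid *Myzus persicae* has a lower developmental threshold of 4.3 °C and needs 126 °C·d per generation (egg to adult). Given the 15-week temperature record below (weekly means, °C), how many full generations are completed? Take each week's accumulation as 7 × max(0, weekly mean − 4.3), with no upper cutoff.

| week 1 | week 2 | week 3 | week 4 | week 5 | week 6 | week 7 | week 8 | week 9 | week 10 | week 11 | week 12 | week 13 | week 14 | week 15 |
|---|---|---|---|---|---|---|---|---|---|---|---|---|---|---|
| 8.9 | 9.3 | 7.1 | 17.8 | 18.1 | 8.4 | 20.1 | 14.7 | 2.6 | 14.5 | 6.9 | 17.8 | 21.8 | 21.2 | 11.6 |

7 generations

Weekly DD (7 × max(0, T̄ − 4.3)): 32.2, 35.0, 19.6, 94.5, 96.6, 28.7, 110.6, 72.8, 0.0, 71.4, 18.2, 94.5, 122.5, 118.3, 51.1.
Season total = 966.0 DD.
Complete generations = ⌊966.0 / 126⌋ = 7.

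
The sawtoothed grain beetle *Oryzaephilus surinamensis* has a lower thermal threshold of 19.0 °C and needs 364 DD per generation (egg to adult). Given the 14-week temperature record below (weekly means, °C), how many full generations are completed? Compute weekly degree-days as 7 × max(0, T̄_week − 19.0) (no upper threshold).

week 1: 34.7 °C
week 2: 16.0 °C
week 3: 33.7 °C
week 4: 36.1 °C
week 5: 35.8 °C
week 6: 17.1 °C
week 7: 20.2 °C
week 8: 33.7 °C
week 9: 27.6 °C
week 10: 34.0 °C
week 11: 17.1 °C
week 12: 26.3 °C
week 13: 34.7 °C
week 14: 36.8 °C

Weekly DD (7 × max(0, T̄ − 19.0)): 109.9, 0.0, 102.9, 119.7, 117.6, 0.0, 8.4, 102.9, 60.2, 105.0, 0.0, 51.1, 109.9, 124.6.
Season total = 1012.2 DD.
Complete generations = ⌊1012.2 / 364⌋ = 2.

2 generations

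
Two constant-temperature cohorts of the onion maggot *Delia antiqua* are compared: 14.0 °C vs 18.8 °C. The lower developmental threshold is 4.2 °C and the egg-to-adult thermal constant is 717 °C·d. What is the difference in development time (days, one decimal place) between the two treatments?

At 14.0 °C: 717 / (14.0 − 4.2) = 717 / 9.8 = 73.163 d.
At 18.8 °C: 717 / (18.8 − 4.2) = 717 / 14.6 = 49.110 d.
Difference = |73.163 − 49.110| = 24.054 ≈ 24.1 days.

24.1 days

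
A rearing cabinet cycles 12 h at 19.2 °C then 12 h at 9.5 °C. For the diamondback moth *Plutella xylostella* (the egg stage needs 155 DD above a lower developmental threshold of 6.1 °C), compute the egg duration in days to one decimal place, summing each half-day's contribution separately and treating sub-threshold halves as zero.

18.8 days

Day half: max(0, 19.2 − 6.1) × 0.5 = 13.1 × 0.5 = 6.55 DD.
Night half: max(0, 9.5 − 6.1) × 0.5 = 3.4 × 0.5 = 1.70 DD.
Per 24 h: 8.25 DD/day.
Duration = 155 / 8.25 = 18.788 ≈ 18.8 days.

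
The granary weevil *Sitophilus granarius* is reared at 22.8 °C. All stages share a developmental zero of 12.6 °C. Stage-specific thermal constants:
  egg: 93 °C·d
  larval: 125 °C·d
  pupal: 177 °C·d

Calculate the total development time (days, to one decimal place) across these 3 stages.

Daily accumulation at 22.8 °C = 22.8 − 12.6 = 10.2 DD/day.
Total K = 93 + 125 + 177 = 395 DD.
Total duration = 395 / 10.2 = 38.725 ≈ 38.7 days.

38.7 days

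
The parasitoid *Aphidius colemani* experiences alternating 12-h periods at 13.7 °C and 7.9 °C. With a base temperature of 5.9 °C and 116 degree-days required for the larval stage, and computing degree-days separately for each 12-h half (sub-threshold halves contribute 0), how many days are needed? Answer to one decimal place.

Day half: max(0, 13.7 − 5.9) × 0.5 = 7.8 × 0.5 = 3.90 DD.
Night half: max(0, 7.9 − 5.9) × 0.5 = 2.0 × 0.5 = 1.00 DD.
Per 24 h: 4.90 DD/day.
Duration = 116 / 4.90 = 23.673 ≈ 23.7 days.

23.7 days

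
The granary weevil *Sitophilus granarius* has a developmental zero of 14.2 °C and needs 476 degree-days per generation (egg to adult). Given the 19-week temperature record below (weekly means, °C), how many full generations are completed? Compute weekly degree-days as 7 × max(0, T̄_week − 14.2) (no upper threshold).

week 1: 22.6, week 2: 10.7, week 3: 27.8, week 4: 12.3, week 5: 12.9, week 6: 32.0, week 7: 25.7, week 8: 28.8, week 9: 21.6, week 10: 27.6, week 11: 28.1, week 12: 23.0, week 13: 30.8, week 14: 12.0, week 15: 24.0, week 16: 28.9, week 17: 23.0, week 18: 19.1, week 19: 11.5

2 generations

Weekly DD (7 × max(0, T̄ − 14.2)): 58.8, 0.0, 95.2, 0.0, 0.0, 124.6, 80.5, 102.2, 51.8, 93.8, 97.3, 61.6, 116.2, 0.0, 68.6, 102.9, 61.6, 34.3, 0.0.
Season total = 1149.4 DD.
Complete generations = ⌊1149.4 / 476⌋ = 2.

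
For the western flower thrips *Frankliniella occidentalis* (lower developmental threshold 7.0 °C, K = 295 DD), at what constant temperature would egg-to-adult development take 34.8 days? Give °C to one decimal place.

15.5 °C

Required daily accumulation = 295 / 34.8 = 8.477 DD/day.
T = T_base + 8.477 = 7.0 + 8.477 = 15.477 ≈ 15.5 °C.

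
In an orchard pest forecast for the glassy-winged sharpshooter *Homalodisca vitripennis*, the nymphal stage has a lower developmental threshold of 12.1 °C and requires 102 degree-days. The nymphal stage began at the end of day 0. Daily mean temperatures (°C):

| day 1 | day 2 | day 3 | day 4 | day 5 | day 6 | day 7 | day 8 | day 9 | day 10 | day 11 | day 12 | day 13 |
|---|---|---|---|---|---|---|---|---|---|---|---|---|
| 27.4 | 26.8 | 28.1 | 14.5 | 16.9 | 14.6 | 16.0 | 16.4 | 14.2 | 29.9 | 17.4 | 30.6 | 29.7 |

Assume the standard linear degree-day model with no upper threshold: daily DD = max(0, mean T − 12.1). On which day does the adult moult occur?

Daily DD above 12.1 °C: 15.3, 14.7, 16.0, 2.4, 4.8, 2.5, 3.9, 4.3, 2.1, 17.8, 5.3, 18.5, 17.6.
Cumulative: 15.3, 30.0, 46.0, 48.4, 53.2, 55.7, 59.6, 63.9, 66.0, 83.8, 89.1, 107.6, 125.2.
The total first reaches 102 DD on day 12.

day 12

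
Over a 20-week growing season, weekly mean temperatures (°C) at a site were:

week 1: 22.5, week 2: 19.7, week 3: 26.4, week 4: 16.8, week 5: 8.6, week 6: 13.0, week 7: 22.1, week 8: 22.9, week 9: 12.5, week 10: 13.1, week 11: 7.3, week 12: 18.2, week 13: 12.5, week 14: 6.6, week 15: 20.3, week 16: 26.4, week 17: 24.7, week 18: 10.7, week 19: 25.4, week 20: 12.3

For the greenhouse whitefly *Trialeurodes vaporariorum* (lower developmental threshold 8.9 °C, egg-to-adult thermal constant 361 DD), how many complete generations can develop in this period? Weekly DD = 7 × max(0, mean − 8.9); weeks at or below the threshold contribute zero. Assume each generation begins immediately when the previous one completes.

3 generations

Weekly DD (7 × max(0, T̄ − 8.9)): 95.2, 75.6, 122.5, 55.3, 0.0, 28.7, 92.4, 98.0, 25.2, 29.4, 0.0, 65.1, 25.2, 0.0, 79.8, 122.5, 110.6, 12.6, 115.5, 23.8.
Season total = 1177.4 DD.
Complete generations = ⌊1177.4 / 361⌋ = 3.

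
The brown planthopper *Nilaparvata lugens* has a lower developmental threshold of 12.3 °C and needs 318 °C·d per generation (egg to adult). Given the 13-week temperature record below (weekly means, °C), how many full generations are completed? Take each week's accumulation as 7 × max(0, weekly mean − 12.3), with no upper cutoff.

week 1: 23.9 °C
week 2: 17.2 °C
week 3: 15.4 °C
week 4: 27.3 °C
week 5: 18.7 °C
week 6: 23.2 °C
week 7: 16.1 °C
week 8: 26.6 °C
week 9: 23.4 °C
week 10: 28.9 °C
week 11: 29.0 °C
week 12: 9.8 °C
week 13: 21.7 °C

2 generations

Weekly DD (7 × max(0, T̄ − 12.3)): 81.2, 34.3, 21.7, 105.0, 44.8, 76.3, 26.6, 100.1, 77.7, 116.2, 116.9, 0.0, 65.8.
Season total = 866.6 DD.
Complete generations = ⌊866.6 / 318⌋ = 2.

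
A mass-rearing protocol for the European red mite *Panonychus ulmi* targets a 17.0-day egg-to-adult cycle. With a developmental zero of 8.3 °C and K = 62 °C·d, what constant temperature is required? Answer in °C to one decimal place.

11.9 °C

Required daily accumulation = 62 / 17.0 = 3.647 DD/day.
T = T_base + 3.647 = 8.3 + 3.647 = 11.947 ≈ 11.9 °C.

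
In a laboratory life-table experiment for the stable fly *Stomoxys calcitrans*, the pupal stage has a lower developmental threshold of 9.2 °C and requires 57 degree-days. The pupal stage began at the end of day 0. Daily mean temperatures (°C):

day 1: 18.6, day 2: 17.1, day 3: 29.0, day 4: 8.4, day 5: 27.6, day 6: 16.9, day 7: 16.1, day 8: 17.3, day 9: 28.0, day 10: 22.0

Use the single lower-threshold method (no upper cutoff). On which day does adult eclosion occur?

day 6

Daily DD above 9.2 °C: 9.4, 7.9, 19.8, 0.0, 18.4, 7.7, 6.9, 8.1, 18.8, 12.8.
Cumulative: 9.4, 17.3, 37.1, 37.1, 55.5, 63.2, 70.1, 78.2, 97.0, 109.8.
The total first reaches 57 DD on day 6.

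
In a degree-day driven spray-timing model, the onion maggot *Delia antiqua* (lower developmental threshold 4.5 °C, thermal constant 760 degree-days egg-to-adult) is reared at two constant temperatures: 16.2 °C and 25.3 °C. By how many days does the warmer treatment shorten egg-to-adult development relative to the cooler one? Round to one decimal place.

At 16.2 °C: 760 / (16.2 − 4.5) = 760 / 11.7 = 64.957 d.
At 25.3 °C: 760 / (25.3 − 4.5) = 760 / 20.8 = 36.538 d.
Difference = |64.957 − 36.538| = 28.419 ≈ 28.4 days.

28.4 days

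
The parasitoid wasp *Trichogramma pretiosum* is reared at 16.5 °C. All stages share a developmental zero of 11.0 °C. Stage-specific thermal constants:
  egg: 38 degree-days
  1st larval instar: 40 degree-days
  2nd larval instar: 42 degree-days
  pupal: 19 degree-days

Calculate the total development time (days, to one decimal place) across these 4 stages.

Daily accumulation at 16.5 °C = 16.5 − 11.0 = 5.5 DD/day.
Total K = 38 + 40 + 42 + 19 = 139 DD.
Total duration = 139 / 5.5 = 25.273 ≈ 25.3 days.

25.3 days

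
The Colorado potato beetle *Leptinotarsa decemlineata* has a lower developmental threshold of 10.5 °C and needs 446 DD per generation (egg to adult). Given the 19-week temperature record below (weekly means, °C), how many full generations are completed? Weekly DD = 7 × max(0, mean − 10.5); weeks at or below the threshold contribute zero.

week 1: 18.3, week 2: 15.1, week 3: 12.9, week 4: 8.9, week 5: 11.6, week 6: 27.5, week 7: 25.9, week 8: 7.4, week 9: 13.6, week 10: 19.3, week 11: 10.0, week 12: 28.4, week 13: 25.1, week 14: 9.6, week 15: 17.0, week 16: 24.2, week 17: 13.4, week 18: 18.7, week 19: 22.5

2 generations

Weekly DD (7 × max(0, T̄ − 10.5)): 54.6, 32.2, 16.8, 0.0, 7.7, 119.0, 107.8, 0.0, 21.7, 61.6, 0.0, 125.3, 102.2, 0.0, 45.5, 95.9, 20.3, 57.4, 84.0.
Season total = 952.0 DD.
Complete generations = ⌊952.0 / 446⌋ = 2.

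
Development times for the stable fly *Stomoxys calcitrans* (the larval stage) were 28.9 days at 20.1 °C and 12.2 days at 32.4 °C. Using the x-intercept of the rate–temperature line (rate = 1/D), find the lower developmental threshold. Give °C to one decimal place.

Under the model K = D·(T − T_b), so D₁·(T₁ − T_b) = D₂·(T₂ − T_b).
28.9·(20.1 − T_b) = 12.2·(32.4 − T_b)
T_b = (28.9·20.1 − 12.2·32.4) / (28.9 − 12.2) = 185.61 / 16.7 = 11.114 °C ≈ 11.1 °C.

11.1 °C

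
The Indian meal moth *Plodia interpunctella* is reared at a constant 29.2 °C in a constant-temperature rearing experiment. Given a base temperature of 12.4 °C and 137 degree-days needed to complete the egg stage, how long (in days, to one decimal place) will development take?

8.2 days

Daily accumulation = 29.2 − 12.4 = 16.8 DD/day.
Duration = 137 / 16.8 = 8.155 ≈ 8.2 days.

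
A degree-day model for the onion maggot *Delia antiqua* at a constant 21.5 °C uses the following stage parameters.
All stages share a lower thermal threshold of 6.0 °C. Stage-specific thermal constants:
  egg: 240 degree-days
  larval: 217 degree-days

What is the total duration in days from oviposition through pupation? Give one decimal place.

29.5 days

Daily accumulation at 21.5 °C = 21.5 − 6.0 = 15.5 DD/day.
Total K = 240 + 217 = 457 DD.
Total duration = 457 / 15.5 = 29.484 ≈ 29.5 days.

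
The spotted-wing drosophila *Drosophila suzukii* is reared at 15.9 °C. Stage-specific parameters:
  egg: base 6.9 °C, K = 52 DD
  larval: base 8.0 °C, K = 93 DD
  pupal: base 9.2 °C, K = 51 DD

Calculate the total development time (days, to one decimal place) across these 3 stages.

egg: 52 / (15.9 − 6.9) = 52 / 9.0 = 5.778 d.
larval: 93 / (15.9 − 8.0) = 93 / 7.9 = 11.772 d.
pupal: 51 / (15.9 − 9.2) = 51 / 6.7 = 7.612 d.
Sum = 25.162 ≈ 25.2 days.

25.2 days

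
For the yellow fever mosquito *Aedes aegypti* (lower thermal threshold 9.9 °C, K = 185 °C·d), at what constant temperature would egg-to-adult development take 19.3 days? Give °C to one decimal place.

Required daily accumulation = 185 / 19.3 = 9.585 DD/day.
T = T_base + 9.585 = 9.9 + 9.585 = 19.485 ≈ 19.5 °C.

19.5 °C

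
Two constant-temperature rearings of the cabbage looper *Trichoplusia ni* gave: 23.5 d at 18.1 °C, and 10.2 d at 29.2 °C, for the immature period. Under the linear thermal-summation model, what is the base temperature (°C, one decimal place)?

Linear rate model ⇒ the product D·(T − T_b) is constant across temperatures.
23.5·(18.1 − T_b) = 10.2·(29.2 − T_b)
T_b = (23.5·18.1 − 10.2·29.2) / (23.5 − 10.2) = 127.51 / 13.3 = 9.587 °C ≈ 9.6 °C.

9.6 °C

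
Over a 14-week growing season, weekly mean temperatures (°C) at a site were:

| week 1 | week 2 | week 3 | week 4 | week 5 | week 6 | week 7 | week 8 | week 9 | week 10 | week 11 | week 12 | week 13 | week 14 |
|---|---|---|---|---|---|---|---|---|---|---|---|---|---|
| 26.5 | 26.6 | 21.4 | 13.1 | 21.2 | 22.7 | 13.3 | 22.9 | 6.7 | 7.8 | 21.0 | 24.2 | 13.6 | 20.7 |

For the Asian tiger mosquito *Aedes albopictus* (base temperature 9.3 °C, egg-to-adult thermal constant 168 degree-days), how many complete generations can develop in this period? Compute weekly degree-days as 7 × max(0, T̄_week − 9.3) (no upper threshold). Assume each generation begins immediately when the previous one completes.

5 generations

Weekly DD (7 × max(0, T̄ − 9.3)): 120.4, 121.1, 84.7, 26.6, 83.3, 93.8, 28.0, 95.2, 0.0, 0.0, 81.9, 104.3, 30.1, 79.8.
Season total = 949.2 DD.
Complete generations = ⌊949.2 / 168⌋ = 5.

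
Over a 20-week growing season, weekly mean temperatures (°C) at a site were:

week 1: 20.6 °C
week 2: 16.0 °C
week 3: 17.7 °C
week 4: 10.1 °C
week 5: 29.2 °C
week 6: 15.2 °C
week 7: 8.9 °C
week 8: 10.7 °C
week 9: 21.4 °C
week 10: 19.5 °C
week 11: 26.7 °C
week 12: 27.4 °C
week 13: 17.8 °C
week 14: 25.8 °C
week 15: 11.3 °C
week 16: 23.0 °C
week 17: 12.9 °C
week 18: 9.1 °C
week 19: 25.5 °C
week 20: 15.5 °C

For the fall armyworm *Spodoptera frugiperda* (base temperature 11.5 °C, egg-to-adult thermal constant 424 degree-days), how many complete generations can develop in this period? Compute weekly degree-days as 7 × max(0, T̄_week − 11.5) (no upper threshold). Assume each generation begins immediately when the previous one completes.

2 generations

Weekly DD (7 × max(0, T̄ − 11.5)): 63.7, 31.5, 43.4, 0.0, 123.9, 25.9, 0.0, 0.0, 69.3, 56.0, 106.4, 111.3, 44.1, 100.1, 0.0, 80.5, 9.8, 0.0, 98.0, 28.0.
Season total = 991.9 DD.
Complete generations = ⌊991.9 / 424⌋ = 2.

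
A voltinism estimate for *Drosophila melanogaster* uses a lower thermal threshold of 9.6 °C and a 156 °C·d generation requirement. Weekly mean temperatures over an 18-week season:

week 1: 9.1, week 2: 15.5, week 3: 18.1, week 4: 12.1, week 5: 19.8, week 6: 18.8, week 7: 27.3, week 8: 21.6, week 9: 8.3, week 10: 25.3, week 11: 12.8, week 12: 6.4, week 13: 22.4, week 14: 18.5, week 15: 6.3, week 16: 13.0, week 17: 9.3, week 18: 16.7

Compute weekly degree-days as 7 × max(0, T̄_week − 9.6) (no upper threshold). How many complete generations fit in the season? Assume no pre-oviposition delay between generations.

Weekly DD (7 × max(0, T̄ − 9.6)): 0.0, 41.3, 59.5, 17.5, 71.4, 64.4, 123.9, 84.0, 0.0, 109.9, 22.4, 0.0, 89.6, 62.3, 0.0, 23.8, 0.0, 49.7.
Season total = 819.7 DD.
Complete generations = ⌊819.7 / 156⌋ = 5.

5 generations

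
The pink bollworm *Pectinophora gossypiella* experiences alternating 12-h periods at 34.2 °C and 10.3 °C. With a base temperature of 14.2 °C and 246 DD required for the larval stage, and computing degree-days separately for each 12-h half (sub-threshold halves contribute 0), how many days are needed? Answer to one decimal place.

Day half: max(0, 34.2 − 14.2) × 0.5 = 20.0 × 0.5 = 10.00 DD.
Night half: max(0, 10.3 − 14.2) × 0.5 = 0.0 × 0.5 = 0.00 DD.
Per 24 h: 10.00 DD/day.
Duration = 246 / 10.00 = 24.600 ≈ 24.6 days.

24.6 days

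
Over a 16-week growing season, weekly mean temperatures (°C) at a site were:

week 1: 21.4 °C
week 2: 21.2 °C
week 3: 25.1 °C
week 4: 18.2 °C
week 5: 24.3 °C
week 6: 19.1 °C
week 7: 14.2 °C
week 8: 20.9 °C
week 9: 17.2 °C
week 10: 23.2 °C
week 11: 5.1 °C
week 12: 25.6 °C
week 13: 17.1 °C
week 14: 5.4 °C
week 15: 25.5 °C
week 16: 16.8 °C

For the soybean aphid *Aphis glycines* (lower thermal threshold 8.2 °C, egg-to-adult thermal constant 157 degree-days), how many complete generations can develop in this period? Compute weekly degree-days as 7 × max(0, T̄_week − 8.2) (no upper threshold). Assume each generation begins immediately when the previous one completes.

7 generations

Weekly DD (7 × max(0, T̄ − 8.2)): 92.4, 91.0, 118.3, 70.0, 112.7, 76.3, 42.0, 88.9, 63.0, 105.0, 0.0, 121.8, 62.3, 0.0, 121.1, 60.2.
Season total = 1225.0 DD.
Complete generations = ⌊1225.0 / 157⌋ = 7.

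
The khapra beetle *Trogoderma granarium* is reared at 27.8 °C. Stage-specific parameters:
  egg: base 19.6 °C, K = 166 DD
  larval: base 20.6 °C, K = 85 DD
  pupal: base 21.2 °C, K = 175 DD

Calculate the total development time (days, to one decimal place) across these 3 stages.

58.6 days

egg: 166 / (27.8 − 19.6) = 166 / 8.2 = 20.244 d.
larval: 85 / (27.8 − 20.6) = 85 / 7.2 = 11.806 d.
pupal: 175 / (27.8 − 21.2) = 175 / 6.6 = 26.515 d.
Sum = 58.565 ≈ 58.6 days.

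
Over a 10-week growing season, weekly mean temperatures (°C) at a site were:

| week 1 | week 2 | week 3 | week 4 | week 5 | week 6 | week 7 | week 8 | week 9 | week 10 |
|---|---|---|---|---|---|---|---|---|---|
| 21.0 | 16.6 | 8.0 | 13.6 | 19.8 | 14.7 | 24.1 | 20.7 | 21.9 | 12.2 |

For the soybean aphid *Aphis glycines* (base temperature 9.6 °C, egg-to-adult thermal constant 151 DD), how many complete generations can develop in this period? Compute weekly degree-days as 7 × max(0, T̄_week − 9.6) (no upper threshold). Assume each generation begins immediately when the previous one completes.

Weekly DD (7 × max(0, T̄ − 9.6)): 79.8, 49.0, 0.0, 28.0, 71.4, 35.7, 101.5, 77.7, 86.1, 18.2.
Season total = 547.4 DD.
Complete generations = ⌊547.4 / 151⌋ = 3.

3 generations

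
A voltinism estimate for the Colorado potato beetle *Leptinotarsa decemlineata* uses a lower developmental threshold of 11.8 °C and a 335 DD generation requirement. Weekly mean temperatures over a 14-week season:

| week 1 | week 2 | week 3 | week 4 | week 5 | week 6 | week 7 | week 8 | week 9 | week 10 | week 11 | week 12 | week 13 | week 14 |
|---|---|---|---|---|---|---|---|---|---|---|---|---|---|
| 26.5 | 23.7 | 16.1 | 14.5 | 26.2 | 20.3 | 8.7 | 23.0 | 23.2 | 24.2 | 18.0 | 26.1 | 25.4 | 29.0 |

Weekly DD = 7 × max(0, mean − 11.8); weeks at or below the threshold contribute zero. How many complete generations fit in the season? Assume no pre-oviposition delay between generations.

2 generations

Weekly DD (7 × max(0, T̄ − 11.8)): 102.9, 83.3, 30.1, 18.9, 100.8, 59.5, 0.0, 78.4, 79.8, 86.8, 43.4, 100.1, 95.2, 120.4.
Season total = 999.6 DD.
Complete generations = ⌊999.6 / 335⌋ = 2.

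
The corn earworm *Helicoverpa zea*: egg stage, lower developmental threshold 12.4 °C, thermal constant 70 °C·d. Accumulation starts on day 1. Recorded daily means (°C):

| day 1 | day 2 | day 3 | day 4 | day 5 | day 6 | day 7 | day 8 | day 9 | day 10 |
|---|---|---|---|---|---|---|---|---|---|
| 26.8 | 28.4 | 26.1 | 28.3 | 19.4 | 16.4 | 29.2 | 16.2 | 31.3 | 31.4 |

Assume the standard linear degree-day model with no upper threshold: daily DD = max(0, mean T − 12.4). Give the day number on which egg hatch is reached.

day 6

Daily DD above 12.4 °C: 14.4, 16.0, 13.7, 15.9, 7.0, 4.0, 16.8, 3.8, 18.9, 19.0.
Cumulative: 14.4, 30.4, 44.1, 60.0, 67.0, 71.0, 87.8, 91.6, 110.5, 129.5.
The total first reaches 70 DD on day 6.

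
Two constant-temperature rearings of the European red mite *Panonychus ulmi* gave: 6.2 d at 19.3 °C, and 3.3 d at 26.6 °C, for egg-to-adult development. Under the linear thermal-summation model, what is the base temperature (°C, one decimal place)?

Linear rate model ⇒ the product D·(T − T_b) is constant across temperatures.
6.2·(19.3 − T_b) = 3.3·(26.6 − T_b)
T_b = (6.2·19.3 − 3.3·26.6) / (6.2 − 3.3) = 31.88 / 2.9 = 10.993 °C ≈ 11.0 °C.

11.0 °C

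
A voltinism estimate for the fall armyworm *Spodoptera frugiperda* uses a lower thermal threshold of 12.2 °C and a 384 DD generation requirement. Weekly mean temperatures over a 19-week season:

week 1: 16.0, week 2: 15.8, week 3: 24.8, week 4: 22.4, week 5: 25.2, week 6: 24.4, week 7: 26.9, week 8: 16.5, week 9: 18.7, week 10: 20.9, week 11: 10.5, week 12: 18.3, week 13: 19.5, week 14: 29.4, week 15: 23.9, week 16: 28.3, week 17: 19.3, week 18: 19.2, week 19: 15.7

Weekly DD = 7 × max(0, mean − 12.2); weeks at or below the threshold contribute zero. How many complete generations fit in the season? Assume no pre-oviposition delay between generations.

3 generations

Weekly DD (7 × max(0, T̄ − 12.2)): 26.6, 25.2, 88.2, 71.4, 91.0, 85.4, 102.9, 30.1, 45.5, 60.9, 0.0, 42.7, 51.1, 120.4, 81.9, 112.7, 49.7, 49.0, 24.5.
Season total = 1159.2 DD.
Complete generations = ⌊1159.2 / 384⌋ = 3.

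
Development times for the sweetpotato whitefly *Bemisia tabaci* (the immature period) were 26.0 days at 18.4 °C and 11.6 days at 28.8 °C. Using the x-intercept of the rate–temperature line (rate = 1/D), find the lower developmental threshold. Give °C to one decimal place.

10.0 °C

Linear rate model ⇒ the product D·(T − T_b) is constant across temperatures.
26.0·(18.4 − T_b) = 11.6·(28.8 − T_b)
T_b = (26.0·18.4 − 11.6·28.8) / (26.0 − 11.6) = 144.32 / 14.4 = 10.022 °C ≈ 10.0 °C.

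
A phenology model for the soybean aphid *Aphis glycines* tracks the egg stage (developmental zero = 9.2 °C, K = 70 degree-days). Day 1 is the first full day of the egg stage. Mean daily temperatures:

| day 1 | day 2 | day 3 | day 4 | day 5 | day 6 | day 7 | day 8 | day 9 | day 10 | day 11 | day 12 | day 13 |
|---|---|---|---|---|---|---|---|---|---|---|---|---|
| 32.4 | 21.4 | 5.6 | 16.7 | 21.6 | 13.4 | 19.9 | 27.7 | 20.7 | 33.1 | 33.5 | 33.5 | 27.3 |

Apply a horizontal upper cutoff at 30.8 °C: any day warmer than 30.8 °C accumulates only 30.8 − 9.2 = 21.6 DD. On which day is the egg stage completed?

Daily DD above 9.2 °C (capped at 21.6): 21.6, 12.2, 0.0, 7.5, 12.4, 4.2, 10.7, 18.5, 11.5, 21.6, 21.6, 21.6, 18.1.
Cumulative: 21.6, 33.8, 33.8, 41.3, 53.7, 57.9, 68.6, 87.1, 98.6, 120.2, 141.8, 163.4, 181.5.
The total first reaches 70 DD on day 8.

day 8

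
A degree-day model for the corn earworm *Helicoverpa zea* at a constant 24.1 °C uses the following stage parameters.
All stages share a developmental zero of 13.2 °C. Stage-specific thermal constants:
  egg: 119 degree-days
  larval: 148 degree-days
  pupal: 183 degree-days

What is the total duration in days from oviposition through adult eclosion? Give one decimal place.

41.3 days

Daily accumulation at 24.1 °C = 24.1 − 13.2 = 10.9 DD/day.
Total K = 119 + 148 + 183 = 450 DD.
Total duration = 450 / 10.9 = 41.284 ≈ 41.3 days.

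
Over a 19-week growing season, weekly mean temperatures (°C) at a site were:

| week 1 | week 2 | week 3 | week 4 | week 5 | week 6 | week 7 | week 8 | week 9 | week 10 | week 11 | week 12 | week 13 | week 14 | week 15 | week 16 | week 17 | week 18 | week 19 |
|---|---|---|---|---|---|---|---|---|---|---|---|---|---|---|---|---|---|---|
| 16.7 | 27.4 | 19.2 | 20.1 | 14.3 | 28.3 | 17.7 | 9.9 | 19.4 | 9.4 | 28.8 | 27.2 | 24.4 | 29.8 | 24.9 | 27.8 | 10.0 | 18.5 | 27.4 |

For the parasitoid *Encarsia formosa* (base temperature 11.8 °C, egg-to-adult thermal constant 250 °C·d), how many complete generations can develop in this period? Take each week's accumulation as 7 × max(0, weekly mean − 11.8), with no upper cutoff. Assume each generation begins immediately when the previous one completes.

Weekly DD (7 × max(0, T̄ − 11.8)): 34.3, 109.2, 51.8, 58.1, 17.5, 115.5, 41.3, 0.0, 53.2, 0.0, 119.0, 107.8, 88.2, 126.0, 91.7, 112.0, 0.0, 46.9, 109.2.
Season total = 1281.7 DD.
Complete generations = ⌊1281.7 / 250⌋ = 5.

5 generations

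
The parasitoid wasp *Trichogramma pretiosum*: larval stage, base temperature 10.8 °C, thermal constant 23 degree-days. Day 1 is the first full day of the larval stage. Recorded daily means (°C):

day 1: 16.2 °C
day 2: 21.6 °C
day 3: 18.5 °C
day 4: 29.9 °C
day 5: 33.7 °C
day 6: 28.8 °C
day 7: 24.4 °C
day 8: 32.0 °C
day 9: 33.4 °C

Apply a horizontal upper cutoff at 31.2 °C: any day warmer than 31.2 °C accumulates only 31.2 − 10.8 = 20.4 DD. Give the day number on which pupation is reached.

Daily DD above 10.8 °C (capped at 20.4): 5.4, 10.8, 7.7, 19.1, 20.4, 18.0, 13.6, 20.4, 20.4.
Cumulative: 5.4, 16.2, 23.9, 43.0, 63.4, 81.4, 95.0, 115.4, 135.8.
The total first reaches 23 DD on day 3.

day 3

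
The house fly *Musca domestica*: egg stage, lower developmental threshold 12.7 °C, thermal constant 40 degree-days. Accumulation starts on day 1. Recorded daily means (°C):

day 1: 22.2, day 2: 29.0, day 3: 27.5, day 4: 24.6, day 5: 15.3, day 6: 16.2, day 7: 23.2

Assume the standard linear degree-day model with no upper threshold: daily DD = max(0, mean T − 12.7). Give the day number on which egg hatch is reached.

Daily DD above 12.7 °C: 9.5, 16.3, 14.8, 11.9, 2.6, 3.5, 10.5.
Cumulative: 9.5, 25.8, 40.6, 52.5, 55.1, 58.6, 69.1.
The total first reaches 40 DD on day 3.

day 3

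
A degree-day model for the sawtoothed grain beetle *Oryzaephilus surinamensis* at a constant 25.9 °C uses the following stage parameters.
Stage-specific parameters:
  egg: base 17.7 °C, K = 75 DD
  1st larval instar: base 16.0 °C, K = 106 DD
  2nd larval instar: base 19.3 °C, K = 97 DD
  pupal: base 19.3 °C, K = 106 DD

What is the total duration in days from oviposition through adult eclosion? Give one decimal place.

50.6 days

egg: 75 / (25.9 − 17.7) = 75 / 8.2 = 9.146 d.
1st larval instar: 106 / (25.9 − 16.0) = 106 / 9.9 = 10.707 d.
2nd larval instar: 97 / (25.9 − 19.3) = 97 / 6.6 = 14.697 d.
pupal: 106 / (25.9 − 19.3) = 106 / 6.6 = 16.061 d.
Sum = 50.611 ≈ 50.6 days.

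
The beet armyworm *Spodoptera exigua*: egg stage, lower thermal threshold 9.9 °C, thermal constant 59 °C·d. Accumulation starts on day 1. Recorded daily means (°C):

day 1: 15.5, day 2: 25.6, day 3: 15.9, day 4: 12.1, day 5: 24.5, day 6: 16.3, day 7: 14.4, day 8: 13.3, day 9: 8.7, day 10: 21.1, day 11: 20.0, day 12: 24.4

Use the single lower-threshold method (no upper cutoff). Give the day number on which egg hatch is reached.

Daily DD above 9.9 °C: 5.6, 15.7, 6.0, 2.2, 14.6, 6.4, 4.5, 3.4, 0.0, 11.2, 10.1, 14.5.
Cumulative: 5.6, 21.3, 27.3, 29.5, 44.1, 50.5, 55.0, 58.4, 58.4, 69.6, 79.7, 94.2.
The total first reaches 59 DD on day 10.

day 10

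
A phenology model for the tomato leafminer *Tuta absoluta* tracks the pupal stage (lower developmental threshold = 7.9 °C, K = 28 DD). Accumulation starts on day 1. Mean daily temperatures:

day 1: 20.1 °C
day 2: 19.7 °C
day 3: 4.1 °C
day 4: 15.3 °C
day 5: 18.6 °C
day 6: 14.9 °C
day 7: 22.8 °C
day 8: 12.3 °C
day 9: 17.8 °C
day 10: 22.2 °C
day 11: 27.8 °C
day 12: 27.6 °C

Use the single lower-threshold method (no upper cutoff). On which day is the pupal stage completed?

day 4

Daily DD above 7.9 °C: 12.2, 11.8, 0.0, 7.4, 10.7, 7.0, 14.9, 4.4, 9.9, 14.3, 19.9, 19.7.
Cumulative: 12.2, 24.0, 24.0, 31.4, 42.1, 49.1, 64.0, 68.4, 78.3, 92.6, 112.5, 132.2.
The total first reaches 28 DD on day 4.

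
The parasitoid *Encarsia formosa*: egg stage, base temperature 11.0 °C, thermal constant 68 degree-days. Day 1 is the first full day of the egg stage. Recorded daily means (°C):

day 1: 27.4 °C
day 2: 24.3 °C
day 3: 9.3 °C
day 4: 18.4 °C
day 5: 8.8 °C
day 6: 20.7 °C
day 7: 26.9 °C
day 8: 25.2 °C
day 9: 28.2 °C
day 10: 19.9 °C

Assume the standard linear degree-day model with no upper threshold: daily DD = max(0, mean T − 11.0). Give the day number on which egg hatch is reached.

day 8

Daily DD above 11.0 °C: 16.4, 13.3, 0.0, 7.4, 0.0, 9.7, 15.9, 14.2, 17.2, 8.9.
Cumulative: 16.4, 29.7, 29.7, 37.1, 37.1, 46.8, 62.7, 76.9, 94.1, 103.0.
The total first reaches 68 DD on day 8.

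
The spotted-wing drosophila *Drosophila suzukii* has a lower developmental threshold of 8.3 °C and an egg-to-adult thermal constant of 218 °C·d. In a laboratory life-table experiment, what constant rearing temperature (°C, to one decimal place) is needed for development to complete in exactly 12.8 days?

Required daily accumulation = 218 / 12.8 = 17.031 DD/day.
T = T_base + 17.031 = 8.3 + 17.031 = 25.331 ≈ 25.3 °C.

25.3 °C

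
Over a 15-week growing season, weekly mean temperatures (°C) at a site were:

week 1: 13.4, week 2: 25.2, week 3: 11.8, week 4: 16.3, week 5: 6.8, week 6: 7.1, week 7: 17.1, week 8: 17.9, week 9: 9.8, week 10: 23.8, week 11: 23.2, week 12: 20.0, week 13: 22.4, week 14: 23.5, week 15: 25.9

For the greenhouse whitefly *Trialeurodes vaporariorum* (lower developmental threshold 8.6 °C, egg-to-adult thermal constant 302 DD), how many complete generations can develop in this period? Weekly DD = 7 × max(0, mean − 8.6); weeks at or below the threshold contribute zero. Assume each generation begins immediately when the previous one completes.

3 generations

Weekly DD (7 × max(0, T̄ − 8.6)): 33.6, 116.2, 22.4, 53.9, 0.0, 0.0, 59.5, 65.1, 8.4, 106.4, 102.2, 79.8, 96.6, 104.3, 121.1.
Season total = 969.5 DD.
Complete generations = ⌊969.5 / 302⌋ = 3.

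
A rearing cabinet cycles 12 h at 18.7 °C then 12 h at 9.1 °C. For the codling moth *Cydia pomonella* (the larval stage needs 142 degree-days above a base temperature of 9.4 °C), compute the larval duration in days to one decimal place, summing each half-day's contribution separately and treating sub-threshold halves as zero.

Day half: max(0, 18.7 − 9.4) × 0.5 = 9.3 × 0.5 = 4.65 DD.
Night half: max(0, 9.1 − 9.4) × 0.5 = 0.0 × 0.5 = 0.00 DD.
Per 24 h: 4.65 DD/day.
Duration = 142 / 4.65 = 30.538 ≈ 30.5 days.

30.5 days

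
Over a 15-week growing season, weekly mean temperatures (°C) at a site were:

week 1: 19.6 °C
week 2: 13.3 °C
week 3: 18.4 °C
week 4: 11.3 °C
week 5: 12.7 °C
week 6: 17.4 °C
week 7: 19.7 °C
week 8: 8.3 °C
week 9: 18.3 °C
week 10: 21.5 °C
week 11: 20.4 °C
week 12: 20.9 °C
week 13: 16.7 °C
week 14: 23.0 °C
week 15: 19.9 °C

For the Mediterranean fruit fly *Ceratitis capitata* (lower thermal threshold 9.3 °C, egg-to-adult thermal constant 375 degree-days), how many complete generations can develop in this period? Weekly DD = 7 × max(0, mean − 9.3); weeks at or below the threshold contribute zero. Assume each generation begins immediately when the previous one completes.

Weekly DD (7 × max(0, T̄ − 9.3)): 72.1, 28.0, 63.7, 14.0, 23.8, 56.7, 72.8, 0.0, 63.0, 85.4, 77.7, 81.2, 51.8, 95.9, 74.2.
Season total = 860.3 DD.
Complete generations = ⌊860.3 / 375⌋ = 2.

2 generations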